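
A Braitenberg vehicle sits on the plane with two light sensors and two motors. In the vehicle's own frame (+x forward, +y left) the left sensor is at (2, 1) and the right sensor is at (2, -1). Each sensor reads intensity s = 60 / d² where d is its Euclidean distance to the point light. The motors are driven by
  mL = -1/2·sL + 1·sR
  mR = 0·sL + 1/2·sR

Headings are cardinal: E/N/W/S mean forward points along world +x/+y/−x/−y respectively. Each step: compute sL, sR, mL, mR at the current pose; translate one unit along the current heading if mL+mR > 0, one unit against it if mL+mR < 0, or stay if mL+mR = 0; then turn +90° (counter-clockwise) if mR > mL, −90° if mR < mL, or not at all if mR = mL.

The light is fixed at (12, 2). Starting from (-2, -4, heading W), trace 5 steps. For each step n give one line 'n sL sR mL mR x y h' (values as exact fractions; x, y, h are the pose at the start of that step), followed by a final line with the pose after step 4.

n=0: pose=(-2,-4,W); sL=12/61, sR=60/281; mL=1974/17141, mR=30/281; mL+mR=3804/17141 → advance +1; mR−mL=-144/17141 → turn -1·90°
n=1: pose=(-3,-4,N); sL=15/68, sR=15/53; mL=1245/7208, mR=15/106; mL+mR=2265/7208 → advance +1; mR−mL=-225/7208 → turn -1·90°
n=2: pose=(-3,-3,E); sL=12/37, sR=12/41; mL=198/1517, mR=6/41; mL+mR=420/1517 → advance +1; mR−mL=24/1517 → turn +1·90°
n=3: pose=(-2,-3,N); sL=10/39, sR=30/89; mL=725/3471, mR=15/89; mL+mR=1310/3471 → advance +1; mR−mL=-140/3471 → turn -1·90°
n=4: pose=(-2,-2,E); sL=20/51, sR=60/169; mL=1370/8619, mR=30/169; mL+mR=2900/8619 → advance +1; mR−mL=160/8619 → turn +1·90°

0 12/61 60/281 1974/17141 30/281 -2 -4 W
1 15/68 15/53 1245/7208 15/106 -3 -4 N
2 12/37 12/41 198/1517 6/41 -3 -3 E
3 10/39 30/89 725/3471 15/89 -2 -3 N
4 20/51 60/169 1370/8619 30/169 -2 -2 E
final -1 -2 N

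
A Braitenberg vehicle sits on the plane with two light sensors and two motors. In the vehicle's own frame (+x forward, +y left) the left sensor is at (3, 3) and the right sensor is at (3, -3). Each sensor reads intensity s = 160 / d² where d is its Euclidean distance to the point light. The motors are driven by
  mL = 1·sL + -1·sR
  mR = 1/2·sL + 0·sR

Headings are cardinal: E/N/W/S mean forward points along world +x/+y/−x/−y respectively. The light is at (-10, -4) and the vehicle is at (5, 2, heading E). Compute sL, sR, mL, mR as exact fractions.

32/81 160/333 -256/2997 16/81

left sensor world pos  = (8, 5); dL² = 405
right sensor world pos = (8, -1); dR² = 333
sL = 160/405 = 32/81
sR = 160/333 = 160/333
mL = 1·sL + -1·sR = -256/2997
mR = 1/2·sL + 0·sR = 16/81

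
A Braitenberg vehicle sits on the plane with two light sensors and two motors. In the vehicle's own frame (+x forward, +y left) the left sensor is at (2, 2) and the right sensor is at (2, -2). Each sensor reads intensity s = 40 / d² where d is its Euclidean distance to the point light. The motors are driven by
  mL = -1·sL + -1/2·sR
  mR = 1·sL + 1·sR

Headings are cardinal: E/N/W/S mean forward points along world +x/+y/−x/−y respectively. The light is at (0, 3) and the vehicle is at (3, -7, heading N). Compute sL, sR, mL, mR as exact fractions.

left sensor world pos  = (1, -5); dL² = 65
right sensor world pos = (5, -5); dR² = 89
sL = 40/65 = 8/13
sR = 40/89 = 40/89
mL = -1·sL + -1/2·sR = -972/1157
mR = 1·sL + 1·sR = 1232/1157

8/13 40/89 -972/1157 1232/1157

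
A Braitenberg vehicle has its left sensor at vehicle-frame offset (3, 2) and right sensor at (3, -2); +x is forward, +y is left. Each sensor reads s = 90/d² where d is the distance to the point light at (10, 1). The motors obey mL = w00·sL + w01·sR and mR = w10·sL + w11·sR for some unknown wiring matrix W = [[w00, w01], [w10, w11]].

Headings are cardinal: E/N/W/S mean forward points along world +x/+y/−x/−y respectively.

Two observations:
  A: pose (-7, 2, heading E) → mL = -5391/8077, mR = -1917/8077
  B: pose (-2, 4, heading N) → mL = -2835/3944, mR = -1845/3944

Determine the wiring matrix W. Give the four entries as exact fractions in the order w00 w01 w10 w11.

-1 -1/2 1/2 -1

obs A: pose=(-7,2,E) → sL=18/41, sR=90/197, mL=-5391/8077, mR=-1917/8077
obs B: pose=(-2,4,N) → sL=45/116, sR=45/68, mL=-2835/3944, mR=-1845/3944
sensor matrix S = [[18/41, 90/197], [45/116, 45/68]]; det S = 451170/3981961
solve [mL_A; mL_B] = S·[w00; w01] and [mR_A; mR_B] = S·[w10; w11]:
  w00 = -1, w01 = -1/2, w10 = 1/2, w11 = -1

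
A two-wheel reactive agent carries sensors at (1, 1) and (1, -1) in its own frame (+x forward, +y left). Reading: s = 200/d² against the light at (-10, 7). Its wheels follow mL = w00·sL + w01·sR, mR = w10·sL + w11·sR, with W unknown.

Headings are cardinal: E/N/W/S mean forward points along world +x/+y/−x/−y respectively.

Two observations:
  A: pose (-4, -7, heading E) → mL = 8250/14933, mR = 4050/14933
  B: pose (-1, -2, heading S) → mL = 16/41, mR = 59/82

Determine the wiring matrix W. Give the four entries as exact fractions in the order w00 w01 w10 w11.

1 -1/2 -1/2 1

obs A: pose=(-4,-7,E) → sL=100/109, sR=100/137, mL=8250/14933, mR=4050/14933
obs B: pose=(-1,-2,S) → sL=1, sR=50/41, mL=16/41, mR=59/82
sensor matrix S = [[100/109, 100/137], [1, 50/41]]; det S = 238100/612253
solve [mL_A; mL_B] = S·[w00; w01] and [mR_A; mR_B] = S·[w10; w11]:
  w00 = 1, w01 = -1/2, w10 = -1/2, w11 = 1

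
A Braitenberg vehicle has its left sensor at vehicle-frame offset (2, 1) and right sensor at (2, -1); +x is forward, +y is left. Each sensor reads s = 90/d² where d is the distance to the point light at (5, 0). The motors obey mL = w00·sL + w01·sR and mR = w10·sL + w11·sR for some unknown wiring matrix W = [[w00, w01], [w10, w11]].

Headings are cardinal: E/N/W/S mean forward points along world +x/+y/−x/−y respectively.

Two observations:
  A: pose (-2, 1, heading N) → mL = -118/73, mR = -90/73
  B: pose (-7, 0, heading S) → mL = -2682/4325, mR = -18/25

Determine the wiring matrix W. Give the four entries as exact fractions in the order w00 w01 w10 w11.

-1/2 -1/2 -1 0

obs A: pose=(-2,1,N) → sL=90/73, sR=2, mL=-118/73, mR=-90/73
obs B: pose=(-7,0,S) → sL=18/25, sR=90/173, mL=-2682/4325, mR=-18/25
sensor matrix S = [[90/73, 2], [18/25, 90/173]]; det S = -252144/315725
solve [mL_A; mL_B] = S·[w00; w01] and [mR_A; mR_B] = S·[w10; w11]:
  w00 = -1/2, w01 = -1/2, w10 = -1, w11 = 0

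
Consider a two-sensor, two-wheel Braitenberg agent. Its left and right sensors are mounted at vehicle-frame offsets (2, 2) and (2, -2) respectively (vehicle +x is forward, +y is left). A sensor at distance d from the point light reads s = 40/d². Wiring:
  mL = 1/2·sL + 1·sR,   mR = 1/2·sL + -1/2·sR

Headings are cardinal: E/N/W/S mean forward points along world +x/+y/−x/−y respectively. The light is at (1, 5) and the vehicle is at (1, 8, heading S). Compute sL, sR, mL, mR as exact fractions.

left sensor world pos  = (3, 6); dL² = 5
right sensor world pos = (-1, 6); dR² = 5
sL = 40/5 = 8
sR = 40/5 = 8
mL = 1/2·sL + 1·sR = 12
mR = 1/2·sL + -1/2·sR = 0

8 8 12 0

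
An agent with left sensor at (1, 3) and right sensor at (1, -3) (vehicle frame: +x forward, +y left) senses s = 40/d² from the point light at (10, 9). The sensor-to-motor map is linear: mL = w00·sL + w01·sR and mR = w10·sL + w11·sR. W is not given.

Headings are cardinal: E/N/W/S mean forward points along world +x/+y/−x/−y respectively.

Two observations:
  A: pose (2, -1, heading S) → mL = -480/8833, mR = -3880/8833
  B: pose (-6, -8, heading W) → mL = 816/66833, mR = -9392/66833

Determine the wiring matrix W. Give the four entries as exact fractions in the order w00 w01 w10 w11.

obs A: pose=(2,-1,S) → sL=20/73, sR=20/121, mL=-480/8833, mR=-3880/8833
obs B: pose=(-6,-8,W) → sL=40/689, sR=8/97, mL=816/66833, mR=-9392/66833
sensor matrix S = [[20/73, 20/121], [40/689, 8/97]]; det S = 7674240/590335889
solve [mL_A; mL_B] = S·[w00; w01] and [mR_A; mR_B] = S·[w10; w11]:
  w00 = -1/2, w01 = 1/2, w10 = -1, w11 = -1

-1/2 1/2 -1 -1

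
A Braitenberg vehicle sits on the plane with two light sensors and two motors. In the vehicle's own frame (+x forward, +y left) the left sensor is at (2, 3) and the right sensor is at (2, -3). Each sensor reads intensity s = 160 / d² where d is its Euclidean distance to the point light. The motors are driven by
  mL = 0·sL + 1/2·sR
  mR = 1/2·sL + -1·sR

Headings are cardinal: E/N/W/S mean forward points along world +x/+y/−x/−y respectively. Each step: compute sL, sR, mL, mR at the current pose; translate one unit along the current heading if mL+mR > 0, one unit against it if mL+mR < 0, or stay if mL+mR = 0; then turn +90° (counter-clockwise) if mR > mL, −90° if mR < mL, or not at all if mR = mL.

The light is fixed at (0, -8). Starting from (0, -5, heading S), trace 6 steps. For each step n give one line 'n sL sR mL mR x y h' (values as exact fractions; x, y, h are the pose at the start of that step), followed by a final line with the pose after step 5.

n=0: pose=(0,-5,S); sL=16, sR=16; mL=8, mR=-8; mL+mR=0 → advance +0; mR−mL=-16 → turn -1·90°
n=1: pose=(0,-5,W); sL=40, sR=4; mL=2, mR=16; mL+mR=18 → advance +1; mR−mL=14 → turn +1·90°
n=2: pose=(-1,-5,S); sL=32, sR=160/17; mL=80/17, mR=112/17; mL+mR=192/17 → advance +1; mR−mL=32/17 → turn +1·90°
n=3: pose=(-1,-6,E); sL=80/13, sR=80; mL=40, mR=-1000/13; mL+mR=-480/13 → advance -1; mR−mL=-1520/13 → turn -1·90°
n=4: pose=(-2,-6,S); sL=160, sR=32/5; mL=16/5, mR=368/5; mL+mR=384/5 → advance +1; mR−mL=352/5 → turn +1·90°
n=5: pose=(-2,-7,E); sL=10, sR=40; mL=20, mR=-35; mL+mR=-15 → advance -1; mR−mL=-55 → turn -1·90°

0 16 16 8 -8 0 -5 S
1 40 4 2 16 0 -5 W
2 32 160/17 80/17 112/17 -1 -5 S
3 80/13 80 40 -1000/13 -1 -6 E
4 160 32/5 16/5 368/5 -2 -6 S
5 10 40 20 -35 -2 -7 E
final -3 -7 S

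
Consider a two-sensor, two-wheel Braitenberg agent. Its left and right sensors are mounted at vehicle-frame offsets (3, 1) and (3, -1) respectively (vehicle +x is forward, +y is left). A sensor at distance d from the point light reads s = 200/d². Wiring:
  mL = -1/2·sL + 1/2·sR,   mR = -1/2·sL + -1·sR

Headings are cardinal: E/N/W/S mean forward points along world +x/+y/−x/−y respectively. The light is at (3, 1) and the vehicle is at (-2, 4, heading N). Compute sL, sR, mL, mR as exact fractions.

25/9 50/13 125/234 -1225/234

left sensor world pos  = (-3, 7); dL² = 72
right sensor world pos = (-1, 7); dR² = 52
sL = 200/72 = 25/9
sR = 200/52 = 50/13
mL = -1/2·sL + 1/2·sR = 125/234
mR = -1/2·sL + -1·sR = -1225/234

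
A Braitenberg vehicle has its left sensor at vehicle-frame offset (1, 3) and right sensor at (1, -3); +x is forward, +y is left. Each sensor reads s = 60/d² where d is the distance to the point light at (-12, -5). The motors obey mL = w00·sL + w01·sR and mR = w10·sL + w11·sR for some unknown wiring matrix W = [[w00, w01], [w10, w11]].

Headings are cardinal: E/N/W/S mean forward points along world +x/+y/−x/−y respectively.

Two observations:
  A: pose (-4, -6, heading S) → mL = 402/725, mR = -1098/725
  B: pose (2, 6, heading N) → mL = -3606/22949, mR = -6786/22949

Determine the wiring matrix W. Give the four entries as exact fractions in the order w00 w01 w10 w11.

-1 1/2 -1 -1/2

obs A: pose=(-4,-6,S) → sL=12/25, sR=60/29, mL=402/725, mR=-1098/725
obs B: pose=(2,6,N) → sL=12/53, sR=60/433, mL=-3606/22949, mR=-6786/22949
sensor matrix S = [[12/25, 60/29], [12/53, 60/433]]; det S = -1337472/3327605
solve [mL_A; mL_B] = S·[w00; w01] and [mR_A; mR_B] = S·[w10; w11]:
  w00 = -1, w01 = 1/2, w10 = -1, w11 = -1/2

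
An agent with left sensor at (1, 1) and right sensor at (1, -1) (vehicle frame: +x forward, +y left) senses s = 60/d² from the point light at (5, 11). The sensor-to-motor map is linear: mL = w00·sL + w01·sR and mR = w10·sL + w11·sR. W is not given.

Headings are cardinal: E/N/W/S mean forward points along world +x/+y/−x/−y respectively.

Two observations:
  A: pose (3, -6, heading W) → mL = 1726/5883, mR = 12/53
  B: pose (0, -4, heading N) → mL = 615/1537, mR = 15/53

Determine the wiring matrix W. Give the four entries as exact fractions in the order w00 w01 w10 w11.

1 1/2 0 1

obs A: pose=(3,-6,W) → sL=20/111, sR=12/53, mL=1726/5883, mR=12/53
obs B: pose=(0,-4,N) → sL=15/58, sR=15/53, mL=615/1537, mR=15/53
sensor matrix S = [[20/111, 12/53], [15/58, 15/53]]; det S = -430/56869
solve [mL_A; mL_B] = S·[w00; w01] and [mR_A; mR_B] = S·[w10; w11]:
  w00 = 1, w01 = 1/2, w10 = 0, w11 = 1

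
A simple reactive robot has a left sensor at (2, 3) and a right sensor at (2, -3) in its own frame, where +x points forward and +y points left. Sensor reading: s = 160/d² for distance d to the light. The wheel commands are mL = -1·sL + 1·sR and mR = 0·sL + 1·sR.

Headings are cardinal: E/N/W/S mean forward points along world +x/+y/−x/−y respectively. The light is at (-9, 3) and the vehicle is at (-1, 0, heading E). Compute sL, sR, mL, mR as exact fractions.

8/5 20/17 -36/85 20/17

left sensor world pos  = (1, 3); dL² = 100
right sensor world pos = (1, -3); dR² = 136
sL = 160/100 = 8/5
sR = 160/136 = 20/17
mL = -1·sL + 1·sR = -36/85
mR = 0·sL + 1·sR = 20/17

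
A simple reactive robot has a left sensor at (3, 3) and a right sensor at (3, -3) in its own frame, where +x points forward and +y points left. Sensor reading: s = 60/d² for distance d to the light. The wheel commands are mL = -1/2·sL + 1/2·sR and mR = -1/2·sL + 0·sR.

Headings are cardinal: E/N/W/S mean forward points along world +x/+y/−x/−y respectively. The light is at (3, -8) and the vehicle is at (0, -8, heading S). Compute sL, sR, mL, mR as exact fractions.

left sensor world pos  = (3, -11); dL² = 9
right sensor world pos = (-3, -11); dR² = 45
sL = 60/9 = 20/3
sR = 60/45 = 4/3
mL = -1/2·sL + 1/2·sR = -8/3
mR = -1/2·sL + 0·sR = -10/3

20/3 4/3 -8/3 -10/3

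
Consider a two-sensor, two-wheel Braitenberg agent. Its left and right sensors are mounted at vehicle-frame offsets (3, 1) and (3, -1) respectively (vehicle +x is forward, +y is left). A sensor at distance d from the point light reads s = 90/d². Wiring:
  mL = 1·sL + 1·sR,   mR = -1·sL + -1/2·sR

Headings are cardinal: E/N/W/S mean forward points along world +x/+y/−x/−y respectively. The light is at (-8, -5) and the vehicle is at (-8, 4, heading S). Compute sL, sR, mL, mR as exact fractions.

90/37 90/37 180/37 -135/37

left sensor world pos  = (-7, 1); dL² = 37
right sensor world pos = (-9, 1); dR² = 37
sL = 90/37 = 90/37
sR = 90/37 = 90/37
mL = 1·sL + 1·sR = 180/37
mR = -1·sL + -1/2·sR = -135/37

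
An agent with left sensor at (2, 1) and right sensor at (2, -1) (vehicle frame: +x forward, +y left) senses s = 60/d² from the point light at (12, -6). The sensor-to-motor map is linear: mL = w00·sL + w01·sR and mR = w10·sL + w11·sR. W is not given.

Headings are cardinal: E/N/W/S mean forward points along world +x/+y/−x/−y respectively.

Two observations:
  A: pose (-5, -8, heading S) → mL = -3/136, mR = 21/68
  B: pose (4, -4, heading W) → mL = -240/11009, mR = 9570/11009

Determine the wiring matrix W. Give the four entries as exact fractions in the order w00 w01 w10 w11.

-1/2 1/2 1 1/2

obs A: pose=(-5,-8,S) → sL=15/68, sR=3/17, mL=-3/136, mR=21/68
obs B: pose=(4,-4,W) → sL=60/101, sR=60/109, mL=-240/11009, mR=9570/11009
sensor matrix S = [[15/68, 3/17], [60/101, 60/109]]; det S = 3105/187153
solve [mL_A; mL_B] = S·[w00; w01] and [mR_A; mR_B] = S·[w10; w11]:
  w00 = -1/2, w01 = 1/2, w10 = 1, w11 = 1/2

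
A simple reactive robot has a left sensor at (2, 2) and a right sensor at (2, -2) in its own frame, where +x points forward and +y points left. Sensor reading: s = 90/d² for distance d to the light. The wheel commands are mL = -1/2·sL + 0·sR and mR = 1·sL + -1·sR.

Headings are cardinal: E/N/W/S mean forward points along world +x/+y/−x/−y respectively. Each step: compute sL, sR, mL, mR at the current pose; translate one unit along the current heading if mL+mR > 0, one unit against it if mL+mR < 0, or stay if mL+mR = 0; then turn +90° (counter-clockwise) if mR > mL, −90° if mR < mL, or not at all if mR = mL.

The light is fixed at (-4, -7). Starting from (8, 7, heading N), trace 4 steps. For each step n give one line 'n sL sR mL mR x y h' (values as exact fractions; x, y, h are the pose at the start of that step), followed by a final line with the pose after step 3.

0 45/178 45/226 -45/356 540/10057 8 7 N
1 90/221 18/65 -45/221 144/1105 8 6 W
2 45/173 45/121 -45/346 -2340/20933 9 6 S
3 90/481 10/41 -45/481 -1120/19721 9 7 E
final 8 7 N

n=0: pose=(8,7,N); sL=45/178, sR=45/226; mL=-45/356, mR=540/10057; mL+mR=-2925/40228 → advance -1; mR−mL=7245/40228 → turn +1·90°
n=1: pose=(8,6,W); sL=90/221, sR=18/65; mL=-45/221, mR=144/1105; mL+mR=-81/1105 → advance -1; mR−mL=369/1105 → turn +1·90°
n=2: pose=(9,6,S); sL=45/173, sR=45/121; mL=-45/346, mR=-2340/20933; mL+mR=-10125/41866 → advance -1; mR−mL=765/41866 → turn +1·90°
n=3: pose=(9,7,E); sL=90/481, sR=10/41; mL=-45/481, mR=-1120/19721; mL+mR=-2965/19721 → advance -1; mR−mL=725/19721 → turn +1·90°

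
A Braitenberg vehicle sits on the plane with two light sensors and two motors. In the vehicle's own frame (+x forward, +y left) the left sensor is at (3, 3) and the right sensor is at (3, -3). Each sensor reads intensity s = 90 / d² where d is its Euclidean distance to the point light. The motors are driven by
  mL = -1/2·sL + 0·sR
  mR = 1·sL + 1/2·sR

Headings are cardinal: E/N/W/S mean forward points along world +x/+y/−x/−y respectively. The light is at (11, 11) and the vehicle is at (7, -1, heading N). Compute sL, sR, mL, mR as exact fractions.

9/13 45/41 -9/26 1323/1066

left sensor world pos  = (4, 2); dL² = 130
right sensor world pos = (10, 2); dR² = 82
sL = 90/130 = 9/13
sR = 90/82 = 45/41
mL = -1/2·sL + 0·sR = -9/26
mR = 1·sL + 1/2·sR = 1323/1066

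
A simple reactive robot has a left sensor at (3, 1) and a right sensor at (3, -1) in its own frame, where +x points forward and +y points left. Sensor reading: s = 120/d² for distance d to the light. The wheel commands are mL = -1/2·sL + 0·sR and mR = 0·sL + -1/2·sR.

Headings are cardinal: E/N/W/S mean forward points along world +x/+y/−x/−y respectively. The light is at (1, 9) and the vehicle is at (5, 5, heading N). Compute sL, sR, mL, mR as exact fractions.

left sensor world pos  = (4, 8); dL² = 10
right sensor world pos = (6, 8); dR² = 26
sL = 120/10 = 12
sR = 120/26 = 60/13
mL = -1/2·sL + 0·sR = -6
mR = 0·sL + -1/2·sR = -30/13

12 60/13 -6 -30/13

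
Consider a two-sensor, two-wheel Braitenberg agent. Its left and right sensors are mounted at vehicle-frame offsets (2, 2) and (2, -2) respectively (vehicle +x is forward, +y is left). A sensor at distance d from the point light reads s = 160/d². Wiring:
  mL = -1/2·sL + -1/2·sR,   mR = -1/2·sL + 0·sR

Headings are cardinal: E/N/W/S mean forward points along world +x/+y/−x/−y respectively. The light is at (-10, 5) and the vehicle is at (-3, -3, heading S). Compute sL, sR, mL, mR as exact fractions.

left sensor world pos  = (-1, -5); dL² = 181
right sensor world pos = (-5, -5); dR² = 125
sL = 160/181 = 160/181
sR = 160/125 = 32/25
mL = -1/2·sL + -1/2·sR = -4896/4525
mR = -1/2·sL + 0·sR = -80/181

160/181 32/25 -4896/4525 -80/181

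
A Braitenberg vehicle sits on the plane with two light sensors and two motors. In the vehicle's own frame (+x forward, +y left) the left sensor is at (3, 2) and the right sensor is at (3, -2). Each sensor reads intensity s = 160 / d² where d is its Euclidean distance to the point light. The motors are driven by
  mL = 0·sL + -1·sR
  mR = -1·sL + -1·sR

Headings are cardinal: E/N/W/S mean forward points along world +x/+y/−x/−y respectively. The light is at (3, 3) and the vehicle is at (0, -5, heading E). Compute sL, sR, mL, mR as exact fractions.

40/9 8/5 -8/5 -272/45

left sensor world pos  = (3, -3); dL² = 36
right sensor world pos = (3, -7); dR² = 100
sL = 160/36 = 40/9
sR = 160/100 = 8/5
mL = 0·sL + -1·sR = -8/5
mR = -1·sL + -1·sR = -272/45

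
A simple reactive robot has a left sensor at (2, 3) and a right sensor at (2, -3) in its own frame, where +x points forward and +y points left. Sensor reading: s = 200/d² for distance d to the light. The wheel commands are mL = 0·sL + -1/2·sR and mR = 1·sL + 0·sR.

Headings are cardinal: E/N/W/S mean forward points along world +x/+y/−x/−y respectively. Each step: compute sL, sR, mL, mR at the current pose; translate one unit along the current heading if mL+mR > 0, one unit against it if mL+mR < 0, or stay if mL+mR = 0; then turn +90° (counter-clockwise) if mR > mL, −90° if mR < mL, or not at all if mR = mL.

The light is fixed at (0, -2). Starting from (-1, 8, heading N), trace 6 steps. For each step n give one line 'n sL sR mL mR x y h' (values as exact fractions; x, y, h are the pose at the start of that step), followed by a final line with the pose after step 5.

n=0: pose=(-1,8,N); sL=5/4, sR=50/37; mL=-25/37, mR=5/4; mL+mR=85/148 → advance +1; mR−mL=285/148 → turn +1·90°
n=1: pose=(-1,9,W); sL=200/73, sR=40/41; mL=-20/41, mR=200/73; mL+mR=6740/2993 → advance +1; mR−mL=9660/2993 → turn +1·90°
n=2: pose=(-2,9,S); sL=100/41, sR=100/53; mL=-50/53, mR=100/41; mL+mR=3250/2173 → advance +1; mR−mL=7350/2173 → turn +1·90°
n=3: pose=(-2,8,E); sL=200/169, sR=200/49; mL=-100/49, mR=200/169; mL+mR=-7100/8281 → advance -1; mR−mL=26700/8281 → turn +1·90°
n=4: pose=(-3,8,N); sL=10/9, sR=25/18; mL=-25/36, mR=10/9; mL+mR=5/12 → advance +1; mR−mL=65/36 → turn +1·90°
n=5: pose=(-3,9,W); sL=200/89, sR=200/221; mL=-100/221, mR=200/89; mL+mR=35300/19669 → advance +1; mR−mL=53100/19669 → turn +1·90°

0 5/4 50/37 -25/37 5/4 -1 8 N
1 200/73 40/41 -20/41 200/73 -1 9 W
2 100/41 100/53 -50/53 100/41 -2 9 S
3 200/169 200/49 -100/49 200/169 -2 8 E
4 10/9 25/18 -25/36 10/9 -3 8 N
5 200/89 200/221 -100/221 200/89 -3 9 W
final -4 9 S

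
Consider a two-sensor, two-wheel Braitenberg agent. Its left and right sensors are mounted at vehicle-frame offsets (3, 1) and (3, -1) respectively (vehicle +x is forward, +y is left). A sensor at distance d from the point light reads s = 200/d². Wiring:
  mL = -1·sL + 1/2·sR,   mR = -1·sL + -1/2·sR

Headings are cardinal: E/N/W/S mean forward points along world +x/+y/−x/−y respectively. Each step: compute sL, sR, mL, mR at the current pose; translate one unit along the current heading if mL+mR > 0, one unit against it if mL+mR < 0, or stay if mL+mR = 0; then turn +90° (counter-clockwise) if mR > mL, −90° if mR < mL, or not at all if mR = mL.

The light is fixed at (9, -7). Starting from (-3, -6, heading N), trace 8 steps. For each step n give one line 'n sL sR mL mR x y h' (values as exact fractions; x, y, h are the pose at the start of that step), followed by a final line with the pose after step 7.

0 40/37 200/137 -1780/5069 -9180/5069 -3 -6 N
1 100/41 100/41 -50/41 -150/41 -3 -7 E
2 200/153 40/41 -5140/6273 -11260/6273 -4 -7 S
3 25/32 10/13 -165/416 -485/416 -4 -6 W
4 40/37 200/137 -1780/5069 -9180/5069 -3 -6 N
5 100/41 100/41 -50/41 -150/41 -3 -7 E
6 200/153 40/41 -5140/6273 -11260/6273 -4 -7 S
7 25/32 10/13 -165/416 -485/416 -4 -6 W
final -3 -6 N

n=0: pose=(-3,-6,N); sL=40/37, sR=200/137; mL=-1780/5069, mR=-9180/5069; mL+mR=-80/37 → advance -1; mR−mL=-200/137 → turn -1·90°
n=1: pose=(-3,-7,E); sL=100/41, sR=100/41; mL=-50/41, mR=-150/41; mL+mR=-200/41 → advance -1; mR−mL=-100/41 → turn -1·90°
n=2: pose=(-4,-7,S); sL=200/153, sR=40/41; mL=-5140/6273, mR=-11260/6273; mL+mR=-400/153 → advance -1; mR−mL=-40/41 → turn -1·90°
n=3: pose=(-4,-6,W); sL=25/32, sR=10/13; mL=-165/416, mR=-485/416; mL+mR=-25/16 → advance -1; mR−mL=-10/13 → turn -1·90°
n=4: pose=(-3,-6,N); sL=40/37, sR=200/137; mL=-1780/5069, mR=-9180/5069; mL+mR=-80/37 → advance -1; mR−mL=-200/137 → turn -1·90°
n=5: pose=(-3,-7,E); sL=100/41, sR=100/41; mL=-50/41, mR=-150/41; mL+mR=-200/41 → advance -1; mR−mL=-100/41 → turn -1·90°
n=6: pose=(-4,-7,S); sL=200/153, sR=40/41; mL=-5140/6273, mR=-11260/6273; mL+mR=-400/153 → advance -1; mR−mL=-40/41 → turn -1·90°
n=7: pose=(-4,-6,W); sL=25/32, sR=10/13; mL=-165/416, mR=-485/416; mL+mR=-25/16 → advance -1; mR−mL=-10/13 → turn -1·90°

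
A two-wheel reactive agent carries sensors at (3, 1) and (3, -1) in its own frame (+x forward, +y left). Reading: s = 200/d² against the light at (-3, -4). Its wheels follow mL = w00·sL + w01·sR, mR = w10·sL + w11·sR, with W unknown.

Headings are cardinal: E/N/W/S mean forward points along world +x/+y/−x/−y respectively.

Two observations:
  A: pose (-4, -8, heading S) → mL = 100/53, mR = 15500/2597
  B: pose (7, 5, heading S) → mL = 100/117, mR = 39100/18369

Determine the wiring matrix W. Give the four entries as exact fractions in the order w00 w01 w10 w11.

obs A: pose=(-4,-8,S) → sL=200/49, sR=200/53, mL=100/53, mR=15500/2597
obs B: pose=(7,5,S) → sL=200/157, sR=200/117, mL=100/117, mR=39100/18369
sensor matrix S = [[200/49, 200/53], [200/157, 200/117]]; det S = 103520000/47704293
solve [mL_A; mL_B] = S·[w00; w01] and [mR_A; mR_B] = S·[w10; w11]:
  w00 = 0, w01 = 1/2, w10 = 1, w11 = 1/2

0 1/2 1 1/2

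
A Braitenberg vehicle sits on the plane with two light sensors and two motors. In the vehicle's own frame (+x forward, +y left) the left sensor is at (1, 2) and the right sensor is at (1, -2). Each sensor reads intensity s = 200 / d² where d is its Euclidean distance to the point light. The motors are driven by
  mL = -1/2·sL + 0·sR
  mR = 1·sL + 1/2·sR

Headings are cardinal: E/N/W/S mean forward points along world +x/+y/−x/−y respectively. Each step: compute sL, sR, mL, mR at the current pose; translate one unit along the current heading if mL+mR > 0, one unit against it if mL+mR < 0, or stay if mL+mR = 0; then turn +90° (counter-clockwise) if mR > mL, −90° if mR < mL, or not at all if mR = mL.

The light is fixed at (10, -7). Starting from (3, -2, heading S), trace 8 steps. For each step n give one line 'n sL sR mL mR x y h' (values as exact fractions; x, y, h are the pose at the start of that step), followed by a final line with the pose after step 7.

n=0: pose=(3,-2,S); sL=200/41, sR=200/97; mL=-100/41, mR=23500/3977; mL+mR=13800/3977 → advance +1; mR−mL=33200/3977 → turn +1·90°
n=1: pose=(3,-3,E); sL=25/9, sR=5; mL=-25/18, mR=95/18; mL+mR=35/9 → advance +1; mR−mL=20/3 → turn +1·90°
n=2: pose=(4,-3,N); sL=200/89, sR=200/41; mL=-100/89, mR=17100/3649; mL+mR=13000/3649 → advance +1; mR−mL=21200/3649 → turn +1·90°
n=3: pose=(4,-2,W); sL=100/29, sR=100/49; mL=-50/29, mR=6350/1421; mL+mR=3900/1421 → advance +1; mR−mL=8800/1421 → turn +1·90°
n=4: pose=(3,-2,S); sL=200/41, sR=200/97; mL=-100/41, mR=23500/3977; mL+mR=13800/3977 → advance +1; mR−mL=33200/3977 → turn +1·90°
n=5: pose=(3,-3,E); sL=25/9, sR=5; mL=-25/18, mR=95/18; mL+mR=35/9 → advance +1; mR−mL=20/3 → turn +1·90°
n=6: pose=(4,-3,N); sL=200/89, sR=200/41; mL=-100/89, mR=17100/3649; mL+mR=13000/3649 → advance +1; mR−mL=21200/3649 → turn +1·90°
n=7: pose=(4,-2,W); sL=100/29, sR=100/49; mL=-50/29, mR=6350/1421; mL+mR=3900/1421 → advance +1; mR−mL=8800/1421 → turn +1·90°

0 200/41 200/97 -100/41 23500/3977 3 -2 S
1 25/9 5 -25/18 95/18 3 -3 E
2 200/89 200/41 -100/89 17100/3649 4 -3 N
3 100/29 100/49 -50/29 6350/1421 4 -2 W
4 200/41 200/97 -100/41 23500/3977 3 -2 S
5 25/9 5 -25/18 95/18 3 -3 E
6 200/89 200/41 -100/89 17100/3649 4 -3 N
7 100/29 100/49 -50/29 6350/1421 4 -2 W
final 3 -2 S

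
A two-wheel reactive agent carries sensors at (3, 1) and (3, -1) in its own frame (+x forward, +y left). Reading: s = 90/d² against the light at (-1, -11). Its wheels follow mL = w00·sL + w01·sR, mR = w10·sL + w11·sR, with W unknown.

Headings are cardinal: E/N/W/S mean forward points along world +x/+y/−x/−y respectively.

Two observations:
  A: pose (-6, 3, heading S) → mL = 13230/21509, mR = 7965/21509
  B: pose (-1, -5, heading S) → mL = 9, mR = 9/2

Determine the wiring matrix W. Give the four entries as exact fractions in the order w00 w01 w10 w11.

1/2 1/2 1 -1/2

obs A: pose=(-6,3,S) → sL=90/137, sR=90/157, mL=13230/21509, mR=7965/21509
obs B: pose=(-1,-5,S) → sL=9, sR=9, mL=9, mR=9/2
sensor matrix S = [[90/137, 90/157], [9, 9]]; det S = 16200/21509
solve [mL_A; mL_B] = S·[w00; w01] and [mR_A; mR_B] = S·[w10; w11]:
  w00 = 1/2, w01 = 1/2, w10 = 1, w11 = -1/2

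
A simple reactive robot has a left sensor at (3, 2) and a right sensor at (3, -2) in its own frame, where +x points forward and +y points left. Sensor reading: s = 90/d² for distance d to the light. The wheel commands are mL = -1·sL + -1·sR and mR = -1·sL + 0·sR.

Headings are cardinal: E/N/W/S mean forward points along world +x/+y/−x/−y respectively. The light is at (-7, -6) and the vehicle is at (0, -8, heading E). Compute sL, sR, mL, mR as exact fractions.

9/10 45/58 -243/145 -9/10

left sensor world pos  = (3, -6); dL² = 100
right sensor world pos = (3, -10); dR² = 116
sL = 90/100 = 9/10
sR = 90/116 = 45/58
mL = -1·sL + -1·sR = -243/145
mR = -1·sL + 0·sR = -9/10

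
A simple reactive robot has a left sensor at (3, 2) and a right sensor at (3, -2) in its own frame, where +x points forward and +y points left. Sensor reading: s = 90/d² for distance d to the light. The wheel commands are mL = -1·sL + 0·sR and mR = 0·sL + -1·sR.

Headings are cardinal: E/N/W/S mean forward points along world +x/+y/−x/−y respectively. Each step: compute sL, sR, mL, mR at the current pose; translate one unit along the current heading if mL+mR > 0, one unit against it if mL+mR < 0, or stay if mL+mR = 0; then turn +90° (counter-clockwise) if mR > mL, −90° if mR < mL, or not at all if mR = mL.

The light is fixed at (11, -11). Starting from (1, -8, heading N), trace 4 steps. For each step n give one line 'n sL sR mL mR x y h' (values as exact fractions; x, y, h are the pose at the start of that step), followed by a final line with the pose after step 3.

n=0: pose=(1,-8,N); sL=1/2, sR=9/10; mL=-1/2, mR=-9/10; mL+mR=-7/5 → advance -1; mR−mL=-2/5 → turn -1·90°
n=1: pose=(1,-9,E); sL=18/13, sR=90/49; mL=-18/13, mR=-90/49; mL+mR=-2052/637 → advance -1; mR−mL=-288/637 → turn -1·90°
n=2: pose=(0,-9,S); sL=45/41, sR=9/17; mL=-45/41, mR=-9/17; mL+mR=-1134/697 → advance -1; mR−mL=396/697 → turn +1·90°
n=3: pose=(0,-8,E); sL=90/89, sR=18/13; mL=-90/89, mR=-18/13; mL+mR=-2772/1157 → advance -1; mR−mL=-432/1157 → turn -1·90°

0 1/2 9/10 -1/2 -9/10 1 -8 N
1 18/13 90/49 -18/13 -90/49 1 -9 E
2 45/41 9/17 -45/41 -9/17 0 -9 S
3 90/89 18/13 -90/89 -18/13 0 -8 E
final -1 -8 S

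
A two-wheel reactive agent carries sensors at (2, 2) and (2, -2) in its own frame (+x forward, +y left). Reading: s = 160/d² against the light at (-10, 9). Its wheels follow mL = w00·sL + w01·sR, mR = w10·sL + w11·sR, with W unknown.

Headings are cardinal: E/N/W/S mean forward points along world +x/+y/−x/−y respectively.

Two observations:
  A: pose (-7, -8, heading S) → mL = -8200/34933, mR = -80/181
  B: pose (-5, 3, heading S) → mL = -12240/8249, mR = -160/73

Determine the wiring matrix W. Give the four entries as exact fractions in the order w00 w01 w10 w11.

obs A: pose=(-7,-8,S) → sL=80/193, sR=80/181, mL=-8200/34933, mR=-80/181
obs B: pose=(-5,3,S) → sL=160/113, sR=160/73, mL=-12240/8249, mR=-160/73
sensor matrix S = [[80/193, 80/181], [160/113, 160/73]]; det S = 81459200/288162317
solve [mL_A; mL_B] = S·[w00; w01] and [mR_A; mR_B] = S·[w10; w11]:
  w00 = 1/2, w01 = -1, w10 = 0, w11 = -1

1/2 -1 0 -1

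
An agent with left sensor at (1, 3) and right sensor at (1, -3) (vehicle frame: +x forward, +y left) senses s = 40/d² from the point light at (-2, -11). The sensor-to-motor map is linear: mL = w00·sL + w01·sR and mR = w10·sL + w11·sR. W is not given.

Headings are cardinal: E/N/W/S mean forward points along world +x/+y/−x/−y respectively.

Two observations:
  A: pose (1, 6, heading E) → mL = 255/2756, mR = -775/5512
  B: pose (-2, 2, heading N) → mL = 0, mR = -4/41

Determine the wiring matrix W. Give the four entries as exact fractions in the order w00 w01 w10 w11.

obs A: pose=(1,6,E) → sL=5/52, sR=10/53, mL=255/2756, mR=-775/5512
obs B: pose=(-2,2,N) → sL=8/41, sR=8/41, mL=0, mR=-4/41
sensor matrix S = [[5/52, 10/53], [8/41, 8/41]]; det S = -510/28249
solve [mL_A; mL_B] = S·[w00; w01] and [mR_A; mR_B] = S·[w10; w11]:
  w00 = -1, w01 = 1, w10 = 1/2, w11 = -1

-1 1 1/2 -1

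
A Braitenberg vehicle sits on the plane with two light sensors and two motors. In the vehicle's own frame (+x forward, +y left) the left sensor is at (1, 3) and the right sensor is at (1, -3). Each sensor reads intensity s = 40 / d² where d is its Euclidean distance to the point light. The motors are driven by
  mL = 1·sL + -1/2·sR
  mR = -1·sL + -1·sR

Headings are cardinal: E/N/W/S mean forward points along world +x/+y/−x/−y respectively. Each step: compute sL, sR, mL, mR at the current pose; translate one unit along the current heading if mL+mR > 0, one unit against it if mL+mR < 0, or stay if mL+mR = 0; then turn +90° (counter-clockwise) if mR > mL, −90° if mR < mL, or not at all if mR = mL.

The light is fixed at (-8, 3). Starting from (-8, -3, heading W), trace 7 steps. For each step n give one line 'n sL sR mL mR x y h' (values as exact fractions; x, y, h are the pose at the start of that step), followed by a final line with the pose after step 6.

0 20/41 4 -62/41 -184/41 -8 -3 W
1 40/29 40/41 1060/1189 -2800/1189 -7 -3 N
2 2 5/13 47/26 -31/13 -7 -4 E
3 40/73 40/73 20/73 -80/73 -8 -4 S
4 20/41 4 -62/41 -184/41 -8 -3 W
5 40/29 40/41 1060/1189 -2800/1189 -7 -3 N
6 2 5/13 47/26 -31/13 -7 -4 E
final -8 -4 S

n=0: pose=(-8,-3,W); sL=20/41, sR=4; mL=-62/41, mR=-184/41; mL+mR=-6 → advance -1; mR−mL=-122/41 → turn -1·90°
n=1: pose=(-7,-3,N); sL=40/29, sR=40/41; mL=1060/1189, mR=-2800/1189; mL+mR=-60/41 → advance -1; mR−mL=-3860/1189 → turn -1·90°
n=2: pose=(-7,-4,E); sL=2, sR=5/13; mL=47/26, mR=-31/13; mL+mR=-15/26 → advance -1; mR−mL=-109/26 → turn -1·90°
n=3: pose=(-8,-4,S); sL=40/73, sR=40/73; mL=20/73, mR=-80/73; mL+mR=-60/73 → advance -1; mR−mL=-100/73 → turn -1·90°
n=4: pose=(-8,-3,W); sL=20/41, sR=4; mL=-62/41, mR=-184/41; mL+mR=-6 → advance -1; mR−mL=-122/41 → turn -1·90°
n=5: pose=(-7,-3,N); sL=40/29, sR=40/41; mL=1060/1189, mR=-2800/1189; mL+mR=-60/41 → advance -1; mR−mL=-3860/1189 → turn -1·90°
n=6: pose=(-7,-4,E); sL=2, sR=5/13; mL=47/26, mR=-31/13; mL+mR=-15/26 → advance -1; mR−mL=-109/26 → turn -1·90°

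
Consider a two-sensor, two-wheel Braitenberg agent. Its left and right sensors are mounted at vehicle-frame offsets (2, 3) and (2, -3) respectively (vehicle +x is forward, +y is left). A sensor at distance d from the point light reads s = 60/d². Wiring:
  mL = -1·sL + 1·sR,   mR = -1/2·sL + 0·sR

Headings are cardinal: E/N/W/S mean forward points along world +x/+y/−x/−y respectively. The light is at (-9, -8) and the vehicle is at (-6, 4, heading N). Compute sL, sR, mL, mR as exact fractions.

15/49 15/58 -135/2842 -15/98

left sensor world pos  = (-9, 6); dL² = 196
right sensor world pos = (-3, 6); dR² = 232
sL = 60/196 = 15/49
sR = 60/232 = 15/58
mL = -1·sL + 1·sR = -135/2842
mR = -1/2·sL + 0·sR = -15/98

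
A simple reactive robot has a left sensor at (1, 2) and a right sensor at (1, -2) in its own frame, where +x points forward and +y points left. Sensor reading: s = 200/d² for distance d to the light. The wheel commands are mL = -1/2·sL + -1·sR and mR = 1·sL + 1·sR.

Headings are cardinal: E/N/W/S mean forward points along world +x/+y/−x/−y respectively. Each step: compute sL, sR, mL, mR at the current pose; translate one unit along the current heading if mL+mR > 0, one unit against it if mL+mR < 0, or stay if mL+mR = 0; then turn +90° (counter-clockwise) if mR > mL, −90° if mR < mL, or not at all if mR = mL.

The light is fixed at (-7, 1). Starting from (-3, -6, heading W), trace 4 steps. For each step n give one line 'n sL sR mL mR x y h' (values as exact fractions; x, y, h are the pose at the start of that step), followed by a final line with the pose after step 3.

0 20/9 100/17 -1070/153 1240/153 -3 -6 W
1 200/89 40/13 -4860/1157 6160/1157 -4 -6 S
2 50/13 50/29 -1375/377 2100/377 -4 -7 E
3 200/53 40/17 -3820/901 5520/901 -3 -7 N
final -3 -6 W

n=0: pose=(-3,-6,W); sL=20/9, sR=100/17; mL=-1070/153, mR=1240/153; mL+mR=10/9 → advance +1; mR−mL=770/51 → turn +1·90°
n=1: pose=(-4,-6,S); sL=200/89, sR=40/13; mL=-4860/1157, mR=6160/1157; mL+mR=100/89 → advance +1; mR−mL=11020/1157 → turn +1·90°
n=2: pose=(-4,-7,E); sL=50/13, sR=50/29; mL=-1375/377, mR=2100/377; mL+mR=25/13 → advance +1; mR−mL=3475/377 → turn +1·90°
n=3: pose=(-3,-7,N); sL=200/53, sR=40/17; mL=-3820/901, mR=5520/901; mL+mR=100/53 → advance +1; mR−mL=9340/901 → turn +1·90°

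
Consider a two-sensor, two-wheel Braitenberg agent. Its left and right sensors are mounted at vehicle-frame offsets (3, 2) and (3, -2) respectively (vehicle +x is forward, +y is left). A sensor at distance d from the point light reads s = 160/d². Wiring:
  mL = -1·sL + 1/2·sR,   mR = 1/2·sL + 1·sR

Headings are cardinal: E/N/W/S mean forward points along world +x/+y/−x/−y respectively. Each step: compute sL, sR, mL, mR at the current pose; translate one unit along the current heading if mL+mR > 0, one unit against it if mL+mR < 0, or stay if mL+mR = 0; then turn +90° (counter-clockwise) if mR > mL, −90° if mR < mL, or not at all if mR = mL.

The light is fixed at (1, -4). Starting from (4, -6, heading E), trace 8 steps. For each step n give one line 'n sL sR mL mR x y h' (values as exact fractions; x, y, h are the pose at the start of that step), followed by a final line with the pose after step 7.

n=0: pose=(4,-6,E); sL=40/9, sR=40/13; mL=-340/117, mR=620/117; mL+mR=280/117 → advance +1; mR−mL=320/39 → turn +1·90°
n=1: pose=(5,-6,N); sL=32, sR=160/37; mL=-1104/37, mR=752/37; mL+mR=-352/37 → advance -1; mR−mL=1856/37 → turn +1·90°
n=2: pose=(5,-7,W); sL=80/13, sR=80; mL=440/13, mR=1080/13; mL+mR=1520/13 → advance +1; mR−mL=640/13 → turn +1·90°
n=3: pose=(4,-7,S); sL=160/61, sR=160/37; mL=-1040/2257, mR=12720/2257; mL+mR=11680/2257 → advance +1; mR−mL=13760/2257 → turn +1·90°
n=4: pose=(4,-8,E); sL=4, sR=20/9; mL=-26/9, mR=38/9; mL+mR=4/3 → advance +1; mR−mL=64/9 → turn +1·90°
n=5: pose=(5,-8,N); sL=32, sR=160/37; mL=-1104/37, mR=752/37; mL+mR=-352/37 → advance -1; mR−mL=1856/37 → turn +1·90°
n=6: pose=(5,-9,W); sL=16/5, sR=16; mL=24/5, mR=88/5; mL+mR=112/5 → advance +1; mR−mL=64/5 → turn +1·90°
n=7: pose=(4,-9,S); sL=160/89, sR=32/13; mL=-656/1157, mR=3888/1157; mL+mR=3232/1157 → advance +1; mR−mL=4544/1157 → turn +1·90°

0 40/9 40/13 -340/117 620/117 4 -6 E
1 32 160/37 -1104/37 752/37 5 -6 N
2 80/13 80 440/13 1080/13 5 -7 W
3 160/61 160/37 -1040/2257 12720/2257 4 -7 S
4 4 20/9 -26/9 38/9 4 -8 E
5 32 160/37 -1104/37 752/37 5 -8 N
6 16/5 16 24/5 88/5 5 -9 W
7 160/89 32/13 -656/1157 3888/1157 4 -9 S
final 4 -10 E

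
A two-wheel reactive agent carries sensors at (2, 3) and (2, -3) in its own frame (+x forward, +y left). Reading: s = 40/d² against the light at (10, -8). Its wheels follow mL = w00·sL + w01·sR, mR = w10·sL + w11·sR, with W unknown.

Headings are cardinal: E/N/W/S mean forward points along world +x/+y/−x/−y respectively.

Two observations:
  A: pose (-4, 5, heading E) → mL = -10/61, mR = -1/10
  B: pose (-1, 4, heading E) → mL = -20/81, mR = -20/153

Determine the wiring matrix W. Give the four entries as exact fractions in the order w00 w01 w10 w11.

obs A: pose=(-4,5,E) → sL=1/10, sR=10/61, mL=-10/61, mR=-1/10
obs B: pose=(-1,4,E) → sL=20/153, sR=20/81, mL=-20/81, mR=-20/153
sensor matrix S = [[1/10, 10/61], [20/153, 20/81]]; det S = 274/83997
solve [mL_A; mL_B] = S·[w00; w01] and [mR_A; mR_B] = S·[w10; w11]:
  w00 = 0, w01 = -1, w10 = -1, w11 = 0

0 -1 -1 0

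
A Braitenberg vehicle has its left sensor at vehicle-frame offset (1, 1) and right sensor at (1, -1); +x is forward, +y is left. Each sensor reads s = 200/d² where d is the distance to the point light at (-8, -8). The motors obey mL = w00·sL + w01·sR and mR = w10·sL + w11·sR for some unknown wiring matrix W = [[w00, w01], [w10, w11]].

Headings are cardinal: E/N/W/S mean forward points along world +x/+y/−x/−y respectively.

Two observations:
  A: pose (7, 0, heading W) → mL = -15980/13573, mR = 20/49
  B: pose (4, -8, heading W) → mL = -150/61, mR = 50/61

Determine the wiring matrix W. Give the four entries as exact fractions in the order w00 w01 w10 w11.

-1 -1/2 1/2 0

obs A: pose=(7,0,W) → sL=40/49, sR=200/277, mL=-15980/13573, mR=20/49
obs B: pose=(4,-8,W) → sL=100/61, sR=100/61, mL=-150/61, mR=50/61
sensor matrix S = [[40/49, 200/277], [100/61, 100/61]]; det S = 128000/827953
solve [mL_A; mL_B] = S·[w00; w01] and [mR_A; mR_B] = S·[w10; w11]:
  w00 = -1, w01 = -1/2, w10 = 1/2, w11 = 0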